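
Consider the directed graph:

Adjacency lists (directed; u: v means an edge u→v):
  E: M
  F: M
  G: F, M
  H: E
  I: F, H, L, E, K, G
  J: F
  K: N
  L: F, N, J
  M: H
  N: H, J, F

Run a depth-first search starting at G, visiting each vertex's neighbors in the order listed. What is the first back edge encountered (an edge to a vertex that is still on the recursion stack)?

E→M

DFS from G (visiting each vertex's neighbors in the order listed); mark gray on enter, black on exit:
G gray
  F gray
    M gray
      H gray
        E gray
          E→M: M is gray → back edge
First back edge: E → M.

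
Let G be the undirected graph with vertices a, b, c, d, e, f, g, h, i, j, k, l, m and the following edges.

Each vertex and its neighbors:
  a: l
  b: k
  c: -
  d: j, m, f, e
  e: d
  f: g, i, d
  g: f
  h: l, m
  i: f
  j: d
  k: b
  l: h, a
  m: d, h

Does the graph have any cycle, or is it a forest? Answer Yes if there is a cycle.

DFS, tracking each vertex's parent; an edge to a visited non-parent vertex closes a cycle.
Start from d:
visit d (parent –)
  visit j (parent d)
    j–d: parent, skip
  visit m (parent d)
    m–d: parent, skip
    visit h (parent m)
      visit l (parent h)
        l–h: parent, skip
        visit a (parent l)
          a–l: parent, skip
      h–m: parent, skip
  visit f (parent d)
    visit g (parent f)
      g–f: parent, skip
    visit i (parent f)
      i–f: parent, skip
    f–d: parent, skip
  visit e (parent d)
    e–d: parent, skip
visit b (parent –)
  visit k (parent b)
    k–b: parent, skip
visit c (parent –)
No non-parent visited neighbor found — the graph is a forest.

No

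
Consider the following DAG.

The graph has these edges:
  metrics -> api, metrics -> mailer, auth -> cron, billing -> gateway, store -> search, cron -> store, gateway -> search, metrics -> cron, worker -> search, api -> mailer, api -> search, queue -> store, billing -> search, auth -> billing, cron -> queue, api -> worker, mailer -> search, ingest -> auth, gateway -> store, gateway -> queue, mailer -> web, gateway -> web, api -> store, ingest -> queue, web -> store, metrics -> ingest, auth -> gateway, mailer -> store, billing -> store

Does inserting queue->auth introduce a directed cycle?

Adding queue→auth creates a cycle iff auth can already reach queue.
Path from auth: auth → gateway → queue.
So auth → … → queue → auth is a cycle.

Yes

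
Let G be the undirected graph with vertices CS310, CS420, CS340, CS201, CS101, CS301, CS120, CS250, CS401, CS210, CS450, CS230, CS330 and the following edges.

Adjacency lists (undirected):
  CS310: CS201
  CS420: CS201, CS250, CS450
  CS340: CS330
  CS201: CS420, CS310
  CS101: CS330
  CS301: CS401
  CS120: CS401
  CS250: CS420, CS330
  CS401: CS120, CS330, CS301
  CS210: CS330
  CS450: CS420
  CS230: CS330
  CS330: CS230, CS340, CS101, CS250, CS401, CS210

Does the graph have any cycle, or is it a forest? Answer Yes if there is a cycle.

DFS, tracking each vertex's parent; an edge to a visited non-parent vertex closes a cycle.
Start from CS301:
visit CS301 (parent –)
  visit CS401 (parent CS301)
    visit CS120 (parent CS401)
      CS120–CS401: parent, skip
    visit CS330 (parent CS401)
      visit CS230 (parent CS330)
        CS230–CS330: parent, skip
      visit CS340 (parent CS330)
        CS340–CS330: parent, skip
      visit CS101 (parent CS330)
        CS101–CS330: parent, skip
      visit CS250 (parent CS330)
        visit CS420 (parent CS250)
          visit CS201 (parent CS420)
            CS201–CS420: parent, skip
            visit CS310 (parent CS201)
              CS310–CS201: parent, skip
          CS420–CS250: parent, skip
          visit CS450 (parent CS420)
            CS450–CS420: parent, skip
        CS250–CS330: parent, skip
      CS330–CS401: parent, skip
      visit CS210 (parent CS330)
        CS210–CS330: parent, skip
    CS401–CS301: parent, skip
No non-parent visited neighbor found — the graph is a forest.

No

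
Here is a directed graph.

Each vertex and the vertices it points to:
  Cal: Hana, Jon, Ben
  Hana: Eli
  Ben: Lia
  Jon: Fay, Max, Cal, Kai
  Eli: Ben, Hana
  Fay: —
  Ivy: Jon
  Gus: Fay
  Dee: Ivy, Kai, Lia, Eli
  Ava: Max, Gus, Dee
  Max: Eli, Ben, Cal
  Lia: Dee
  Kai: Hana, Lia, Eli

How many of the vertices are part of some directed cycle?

10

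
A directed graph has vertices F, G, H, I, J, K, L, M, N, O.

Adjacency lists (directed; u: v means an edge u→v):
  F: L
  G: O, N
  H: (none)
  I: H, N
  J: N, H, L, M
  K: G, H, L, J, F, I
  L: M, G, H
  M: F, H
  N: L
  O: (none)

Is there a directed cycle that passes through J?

No

J lies on a cycle iff there is a path from J back to itself.
Exploring from J, it never reaches itself; equivalently, its strongly connected component is a singleton.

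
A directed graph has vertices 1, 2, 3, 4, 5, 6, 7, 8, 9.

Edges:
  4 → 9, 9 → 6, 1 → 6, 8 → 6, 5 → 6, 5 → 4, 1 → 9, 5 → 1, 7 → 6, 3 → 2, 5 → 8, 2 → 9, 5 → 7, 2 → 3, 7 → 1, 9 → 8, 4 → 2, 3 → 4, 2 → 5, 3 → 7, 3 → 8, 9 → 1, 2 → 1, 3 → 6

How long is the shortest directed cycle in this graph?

For each vertex v, BFS finds the shortest path from v back to v.
The shortest such closed walk is 2 → 3 → 2, length 2.

2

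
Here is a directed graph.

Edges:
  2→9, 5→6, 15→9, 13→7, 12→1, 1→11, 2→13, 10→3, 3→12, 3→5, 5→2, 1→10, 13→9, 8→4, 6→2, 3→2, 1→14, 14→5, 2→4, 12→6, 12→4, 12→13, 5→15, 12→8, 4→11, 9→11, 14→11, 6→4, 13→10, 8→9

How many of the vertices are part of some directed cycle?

9

A vertex is on a directed cycle iff it belongs to a strongly connected component of size ≥ 2 (or has a self-loop).
The vertices on cycles are {1, 2, 3, 5, 6, 10, 12, 13, 14} — 9 in total.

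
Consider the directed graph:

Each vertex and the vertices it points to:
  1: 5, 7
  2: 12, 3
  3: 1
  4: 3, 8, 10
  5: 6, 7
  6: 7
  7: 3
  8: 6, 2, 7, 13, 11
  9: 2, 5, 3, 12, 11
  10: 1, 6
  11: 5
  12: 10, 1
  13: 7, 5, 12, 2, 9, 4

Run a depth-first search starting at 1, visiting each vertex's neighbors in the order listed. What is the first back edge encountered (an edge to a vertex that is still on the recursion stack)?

DFS from 1 (visiting each vertex's neighbors in the order listed); mark gray on enter, black on exit:
1 gray
  5 gray
    6 gray
      7 gray
        3 gray
          3→1: 1 is gray → back edge
First back edge: 3 → 1.

3->1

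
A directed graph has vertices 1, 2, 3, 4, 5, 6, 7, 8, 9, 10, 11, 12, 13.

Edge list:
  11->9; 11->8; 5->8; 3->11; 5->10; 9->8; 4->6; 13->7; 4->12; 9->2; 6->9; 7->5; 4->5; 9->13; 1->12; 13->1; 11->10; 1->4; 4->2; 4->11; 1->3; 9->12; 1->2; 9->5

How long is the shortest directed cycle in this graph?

For each vertex v, BFS finds the shortest path from v back to v.
The shortest such closed walk is 1 → 4 → 11 → 9 → 13 → 1, length 5.

5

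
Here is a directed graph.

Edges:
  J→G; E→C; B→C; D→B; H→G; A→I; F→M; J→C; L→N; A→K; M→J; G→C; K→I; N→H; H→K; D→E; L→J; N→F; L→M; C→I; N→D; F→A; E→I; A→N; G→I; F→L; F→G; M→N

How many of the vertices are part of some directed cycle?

A vertex is on a directed cycle iff it belongs to a strongly connected component of size ≥ 2 (or has a self-loop).
The vertices on cycles are {A, F, L, M, N} — 5 in total.

5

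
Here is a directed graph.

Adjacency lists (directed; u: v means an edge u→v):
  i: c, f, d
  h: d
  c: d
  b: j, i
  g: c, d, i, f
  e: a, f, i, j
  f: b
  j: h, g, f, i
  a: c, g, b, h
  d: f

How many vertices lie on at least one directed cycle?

A vertex is on a directed cycle iff it belongs to a strongly connected component of size ≥ 2 (or has a self-loop).
The vertices on cycles are {b, c, d, f, g, h, i, j} — 8 in total.

8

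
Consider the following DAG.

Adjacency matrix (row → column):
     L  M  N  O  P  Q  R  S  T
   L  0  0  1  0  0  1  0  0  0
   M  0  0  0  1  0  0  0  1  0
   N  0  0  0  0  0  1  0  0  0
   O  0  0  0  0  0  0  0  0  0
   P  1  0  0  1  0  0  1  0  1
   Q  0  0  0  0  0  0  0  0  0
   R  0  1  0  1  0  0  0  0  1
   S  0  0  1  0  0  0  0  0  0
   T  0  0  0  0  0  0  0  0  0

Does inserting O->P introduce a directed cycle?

Yes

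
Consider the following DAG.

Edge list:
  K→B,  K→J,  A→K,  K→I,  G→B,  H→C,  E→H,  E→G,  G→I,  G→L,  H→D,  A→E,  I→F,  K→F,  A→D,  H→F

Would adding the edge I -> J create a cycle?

No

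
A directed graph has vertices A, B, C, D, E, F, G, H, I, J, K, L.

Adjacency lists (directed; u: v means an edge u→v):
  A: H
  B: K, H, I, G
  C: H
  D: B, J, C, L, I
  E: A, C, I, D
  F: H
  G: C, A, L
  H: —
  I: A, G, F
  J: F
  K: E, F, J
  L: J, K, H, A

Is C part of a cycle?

No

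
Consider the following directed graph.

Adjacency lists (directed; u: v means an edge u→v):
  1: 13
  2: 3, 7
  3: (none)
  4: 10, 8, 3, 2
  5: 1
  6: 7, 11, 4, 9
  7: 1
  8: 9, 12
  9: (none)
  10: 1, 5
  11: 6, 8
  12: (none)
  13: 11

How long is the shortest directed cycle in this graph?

2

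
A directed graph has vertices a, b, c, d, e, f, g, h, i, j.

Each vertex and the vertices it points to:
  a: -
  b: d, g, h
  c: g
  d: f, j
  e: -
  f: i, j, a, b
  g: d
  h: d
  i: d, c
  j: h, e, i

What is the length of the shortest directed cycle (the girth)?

3

For each vertex v, BFS finds the shortest path from v back to v.
The shortest such closed walk is f → b → d → f, length 3.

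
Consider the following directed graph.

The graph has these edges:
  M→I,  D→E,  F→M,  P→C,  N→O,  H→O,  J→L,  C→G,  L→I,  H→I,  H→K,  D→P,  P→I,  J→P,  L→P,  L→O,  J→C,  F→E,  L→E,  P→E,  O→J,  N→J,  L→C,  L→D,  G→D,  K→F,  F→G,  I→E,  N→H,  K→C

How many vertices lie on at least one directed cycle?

A vertex is on a directed cycle iff it belongs to a strongly connected component of size ≥ 2 (or has a self-loop).
The vertices on cycles are {C, D, G, J, L, O, P} — 7 in total.

7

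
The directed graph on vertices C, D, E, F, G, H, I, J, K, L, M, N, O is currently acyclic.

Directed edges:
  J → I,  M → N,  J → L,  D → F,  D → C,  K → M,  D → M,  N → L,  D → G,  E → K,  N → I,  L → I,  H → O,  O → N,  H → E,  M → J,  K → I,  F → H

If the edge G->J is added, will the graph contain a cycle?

Adding G→J creates a cycle iff J can already reach G.
Explore from J: no path reaches G. The graph stays acyclic.

No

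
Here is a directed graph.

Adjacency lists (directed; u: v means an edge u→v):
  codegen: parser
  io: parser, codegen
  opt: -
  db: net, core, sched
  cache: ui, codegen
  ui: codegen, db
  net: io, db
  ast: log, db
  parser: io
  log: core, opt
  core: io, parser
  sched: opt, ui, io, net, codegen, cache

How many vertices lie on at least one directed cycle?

8

A vertex is on a directed cycle iff it belongs to a strongly connected component of size ≥ 2 (or has a self-loop).
The vertices on cycles are {db, io, ui, net, cache, sched, parser, codegen} — 8 in total.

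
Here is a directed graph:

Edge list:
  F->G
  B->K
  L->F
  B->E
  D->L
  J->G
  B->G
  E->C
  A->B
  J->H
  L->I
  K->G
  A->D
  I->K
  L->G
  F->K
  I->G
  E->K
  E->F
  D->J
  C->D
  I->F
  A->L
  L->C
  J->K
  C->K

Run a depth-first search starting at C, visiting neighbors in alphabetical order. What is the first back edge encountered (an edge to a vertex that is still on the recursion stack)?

L→C

DFS from C (visiting neighbors in alphabetical order); mark gray on enter, black on exit:
C gray
  D gray
    J gray
      G gray
      G black
      H gray
      H black
      K gray
        K→G: G black — skip
      K black
    J black
    L gray
      L→C: C is gray → back edge
First back edge: L → C.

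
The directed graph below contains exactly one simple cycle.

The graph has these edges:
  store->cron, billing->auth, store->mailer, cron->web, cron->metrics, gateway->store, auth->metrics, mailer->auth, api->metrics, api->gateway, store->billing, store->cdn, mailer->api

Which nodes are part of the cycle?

api, store, mailer, gateway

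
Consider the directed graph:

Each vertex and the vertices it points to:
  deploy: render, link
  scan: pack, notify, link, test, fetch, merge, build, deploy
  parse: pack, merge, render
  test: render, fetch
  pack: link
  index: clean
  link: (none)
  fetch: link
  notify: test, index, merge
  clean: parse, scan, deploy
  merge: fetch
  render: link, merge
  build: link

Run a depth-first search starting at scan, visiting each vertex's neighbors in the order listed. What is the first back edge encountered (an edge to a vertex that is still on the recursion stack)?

DFS from scan (visiting each vertex's neighbors in the order listed); mark gray on enter, black on exit:
scan gray
  pack gray
    link gray
    link black
  pack black
  notify gray
    test gray
      render gray
        render→link: link black — skip
        merge gray
          fetch gray
            fetch→link: link black — skip
          fetch black
        merge black
      render black
      test→fetch: fetch black — skip
    test black
    index gray
      clean gray
        parse gray
          parse→pack: pack black — skip
          parse→merge: merge black — skip
          parse→render: render black — skip
        parse black
        clean→scan: scan is gray → back edge
First back edge: clean → scan.

clean->scan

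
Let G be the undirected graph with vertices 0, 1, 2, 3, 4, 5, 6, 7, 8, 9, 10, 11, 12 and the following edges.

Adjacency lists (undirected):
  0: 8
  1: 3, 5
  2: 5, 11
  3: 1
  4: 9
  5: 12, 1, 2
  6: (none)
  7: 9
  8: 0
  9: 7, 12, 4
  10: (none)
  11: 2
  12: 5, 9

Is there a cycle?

DFS, tracking each vertex's parent; an edge to a visited non-parent vertex closes a cycle.
Start from 3:
visit 3 (parent –)
  visit 1 (parent 3)
    1–3: parent, skip
    visit 5 (parent 1)
      visit 12 (parent 5)
        12–5: parent, skip
        visit 9 (parent 12)
          visit 7 (parent 9)
            7–9: parent, skip
          9–12: parent, skip
          visit 4 (parent 9)
            4–9: parent, skip
      5–1: parent, skip
      visit 2 (parent 5)
        2–5: parent, skip
        visit 11 (parent 2)
          11–2: parent, skip
visit 0 (parent –)
  visit 8 (parent 0)
    8–0: parent, skip
visit 6 (parent –)
visit 10 (parent –)
No non-parent visited neighbor found — the graph is a forest.

No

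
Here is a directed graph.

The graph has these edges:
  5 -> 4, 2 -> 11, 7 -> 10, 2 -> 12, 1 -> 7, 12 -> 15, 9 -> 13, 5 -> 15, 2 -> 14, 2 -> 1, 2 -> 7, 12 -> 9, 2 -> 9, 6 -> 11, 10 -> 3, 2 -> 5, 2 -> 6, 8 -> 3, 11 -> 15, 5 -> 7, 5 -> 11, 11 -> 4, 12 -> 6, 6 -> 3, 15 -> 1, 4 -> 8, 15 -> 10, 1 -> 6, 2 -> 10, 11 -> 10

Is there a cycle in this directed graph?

Yes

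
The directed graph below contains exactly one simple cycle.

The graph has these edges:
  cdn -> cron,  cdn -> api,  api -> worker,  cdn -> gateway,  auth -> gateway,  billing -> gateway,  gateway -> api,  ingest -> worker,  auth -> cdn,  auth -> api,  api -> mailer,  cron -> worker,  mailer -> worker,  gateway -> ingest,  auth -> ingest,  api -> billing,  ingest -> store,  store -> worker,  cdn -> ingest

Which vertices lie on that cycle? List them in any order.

DFS with gray/black marking from gateway:
gateway gray
  ingest gray
    store gray
      worker gray
      worker black
    store black
    ingest→worker: worker black — skip
  ingest black
  api gray
    api→worker: worker black — skip
    billing gray
      billing→gateway: gateway is gray → back edge
Back edge closes the cycle gateway → api → billing → gateway; its vertices are {api, billing, gateway}.

api, billing, gateway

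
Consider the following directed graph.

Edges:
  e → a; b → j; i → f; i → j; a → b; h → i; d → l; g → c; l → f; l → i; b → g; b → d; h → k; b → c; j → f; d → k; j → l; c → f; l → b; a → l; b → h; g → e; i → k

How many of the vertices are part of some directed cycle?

A vertex is on a directed cycle iff it belongs to a strongly connected component of size ≥ 2 (or has a self-loop).
The vertices on cycles are {a, b, d, e, g, h, i, j, l} — 9 in total.

9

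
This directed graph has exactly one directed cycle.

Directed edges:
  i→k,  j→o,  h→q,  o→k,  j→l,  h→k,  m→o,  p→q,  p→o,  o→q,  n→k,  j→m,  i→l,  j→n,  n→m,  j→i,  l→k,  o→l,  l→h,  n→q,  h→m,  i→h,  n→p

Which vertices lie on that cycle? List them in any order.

h, l, m, o

DFS with gray/black marking from l:
l gray
  h gray
    q gray
    q black
    m gray
      o gray
        o→q: q black — skip
        o→l: l is gray → back edge
Back edge closes the cycle l → h → m → o → l; its vertices are {h, l, m, o}.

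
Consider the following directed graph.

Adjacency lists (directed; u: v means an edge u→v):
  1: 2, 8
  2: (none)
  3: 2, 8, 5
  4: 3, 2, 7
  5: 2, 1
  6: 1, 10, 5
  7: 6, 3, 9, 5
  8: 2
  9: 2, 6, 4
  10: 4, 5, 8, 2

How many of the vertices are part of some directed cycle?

5

A vertex is on a directed cycle iff it belongs to a strongly connected component of size ≥ 2 (or has a self-loop).
The vertices on cycles are {4, 6, 7, 9, 10} — 5 in total.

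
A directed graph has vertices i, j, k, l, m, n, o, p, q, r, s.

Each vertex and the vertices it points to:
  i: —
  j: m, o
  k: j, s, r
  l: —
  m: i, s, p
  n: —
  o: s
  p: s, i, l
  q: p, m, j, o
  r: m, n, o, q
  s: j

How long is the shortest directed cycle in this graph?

3

For each vertex v, BFS finds the shortest path from v back to v.
The shortest such closed walk is o → s → j → o, length 3.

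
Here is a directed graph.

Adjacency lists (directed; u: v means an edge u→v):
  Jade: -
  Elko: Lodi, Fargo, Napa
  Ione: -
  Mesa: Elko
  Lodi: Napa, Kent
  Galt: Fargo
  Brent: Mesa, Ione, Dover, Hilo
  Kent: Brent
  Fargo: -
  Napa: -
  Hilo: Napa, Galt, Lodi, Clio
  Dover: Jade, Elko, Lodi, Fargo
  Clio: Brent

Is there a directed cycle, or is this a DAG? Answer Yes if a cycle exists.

DFS with white/gray/black marking, starting from Fargo:
Fargo gray
Fargo black
Jade gray
Jade black
Elko gray
  Lodi gray
    Napa gray
    Napa black
    Kent gray
      Brent gray
        Mesa gray
          Mesa→Elko: Elko is gray → back edge
Back edge found, so a cycle exists: Elko → Lodi → Kent → Brent → Mesa → Elko.

Yes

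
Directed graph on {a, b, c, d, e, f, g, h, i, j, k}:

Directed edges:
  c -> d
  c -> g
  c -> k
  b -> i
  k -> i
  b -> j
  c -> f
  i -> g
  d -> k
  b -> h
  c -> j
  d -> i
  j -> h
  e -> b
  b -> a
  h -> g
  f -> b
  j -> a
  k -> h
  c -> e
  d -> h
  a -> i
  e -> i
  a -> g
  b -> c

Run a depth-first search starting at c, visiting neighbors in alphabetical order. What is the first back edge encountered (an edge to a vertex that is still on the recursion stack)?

b->c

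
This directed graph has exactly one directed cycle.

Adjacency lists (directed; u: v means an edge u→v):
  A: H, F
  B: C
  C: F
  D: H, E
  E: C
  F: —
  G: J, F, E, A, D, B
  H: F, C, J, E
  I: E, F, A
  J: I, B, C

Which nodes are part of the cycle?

A, H, I, J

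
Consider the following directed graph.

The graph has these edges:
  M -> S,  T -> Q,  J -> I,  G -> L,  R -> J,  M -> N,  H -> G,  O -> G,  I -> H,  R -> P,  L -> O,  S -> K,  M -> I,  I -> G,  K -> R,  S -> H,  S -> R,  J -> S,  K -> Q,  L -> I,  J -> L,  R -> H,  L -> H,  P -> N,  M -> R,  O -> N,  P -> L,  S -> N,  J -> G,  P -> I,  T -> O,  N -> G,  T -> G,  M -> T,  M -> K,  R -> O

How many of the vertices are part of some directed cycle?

10

A vertex is on a directed cycle iff it belongs to a strongly connected component of size ≥ 2 (or has a self-loop).
The vertices on cycles are {G, H, I, J, K, L, N, O, R, S} — 10 in total.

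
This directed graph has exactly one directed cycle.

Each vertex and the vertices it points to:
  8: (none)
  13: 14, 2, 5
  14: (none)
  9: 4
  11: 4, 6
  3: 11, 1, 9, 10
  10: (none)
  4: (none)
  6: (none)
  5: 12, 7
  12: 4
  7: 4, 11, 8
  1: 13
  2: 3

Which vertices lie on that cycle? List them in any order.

1, 2, 3, 13

DFS with gray/black marking from 13:
13 gray
  14 gray
  14 black
  2 gray
    3 gray
      11 gray
        4 gray
        4 black
        6 gray
        6 black
      11 black
      1 gray
        1→13: 13 is gray → back edge
Back edge closes the cycle 13 → 2 → 3 → 1 → 13; its vertices are {1, 2, 3, 13}.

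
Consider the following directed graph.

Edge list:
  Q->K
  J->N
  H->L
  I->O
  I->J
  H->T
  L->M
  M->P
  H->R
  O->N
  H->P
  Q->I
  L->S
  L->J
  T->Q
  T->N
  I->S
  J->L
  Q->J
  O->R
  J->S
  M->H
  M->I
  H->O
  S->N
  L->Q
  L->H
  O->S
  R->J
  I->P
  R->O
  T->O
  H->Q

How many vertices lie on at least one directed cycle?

A vertex is on a directed cycle iff it belongs to a strongly connected component of size ≥ 2 (or has a self-loop).
The vertices on cycles are {H, I, J, L, M, O, Q, R, T} — 9 in total.

9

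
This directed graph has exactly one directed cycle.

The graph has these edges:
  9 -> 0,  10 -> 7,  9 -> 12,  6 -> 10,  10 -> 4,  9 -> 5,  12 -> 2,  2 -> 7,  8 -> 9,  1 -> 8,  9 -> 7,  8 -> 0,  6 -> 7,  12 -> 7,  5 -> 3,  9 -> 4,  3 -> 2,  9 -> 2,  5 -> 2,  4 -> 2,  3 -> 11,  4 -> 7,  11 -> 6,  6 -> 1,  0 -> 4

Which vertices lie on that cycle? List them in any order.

1, 3, 5, 6, 8, 9, 11

DFS with gray/black marking from 3:
3 gray
  2 gray
    7 gray
    7 black
  2 black
  11 gray
    6 gray
      10 gray
        10→7: 7 black — skip
        4 gray
          4→2: 2 black — skip
          4→7: 7 black — skip
        4 black
      10 black
      6→7: 7 black — skip
      1 gray
        8 gray
          0 gray
            0→4: 4 black — skip
          0 black
          9 gray
            12 gray
              12→7: 7 black — skip
              12→2: 2 black — skip
            12 black
            9→0: 0 black — skip
            5 gray
              5→2: 2 black — skip
              5→3: 3 is gray → back edge
Back edge closes the cycle 3 → 11 → 6 → 1 → 8 → 9 → 5 → 3; its vertices are {1, 3, 5, 6, 8, 9, 11}.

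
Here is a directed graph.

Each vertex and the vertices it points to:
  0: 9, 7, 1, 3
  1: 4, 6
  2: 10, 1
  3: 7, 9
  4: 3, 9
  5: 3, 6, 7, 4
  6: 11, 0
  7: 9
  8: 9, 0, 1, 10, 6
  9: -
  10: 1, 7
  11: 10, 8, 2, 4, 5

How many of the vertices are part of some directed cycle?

8

A vertex is on a directed cycle iff it belongs to a strongly connected component of size ≥ 2 (or has a self-loop).
The vertices on cycles are {0, 1, 2, 5, 6, 8, 10, 11} — 8 in total.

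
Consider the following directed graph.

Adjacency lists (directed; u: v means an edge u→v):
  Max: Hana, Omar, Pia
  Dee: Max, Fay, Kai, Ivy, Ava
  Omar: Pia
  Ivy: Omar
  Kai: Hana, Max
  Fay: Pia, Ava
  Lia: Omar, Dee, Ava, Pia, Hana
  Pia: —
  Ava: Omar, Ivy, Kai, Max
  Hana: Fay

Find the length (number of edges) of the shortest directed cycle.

4

For each vertex v, BFS finds the shortest path from v back to v.
The shortest such closed walk is Hana → Fay → Ava → Kai → Hana, length 4.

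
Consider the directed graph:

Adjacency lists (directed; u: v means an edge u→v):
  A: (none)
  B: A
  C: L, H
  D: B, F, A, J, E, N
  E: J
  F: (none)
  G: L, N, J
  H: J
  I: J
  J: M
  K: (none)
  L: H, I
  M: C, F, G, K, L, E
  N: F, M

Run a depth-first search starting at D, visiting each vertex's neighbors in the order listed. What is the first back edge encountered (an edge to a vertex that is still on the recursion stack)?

DFS from D (visiting each vertex's neighbors in the order listed); mark gray on enter, black on exit:
D gray
  B gray
    A gray
    A black
  B black
  F gray
  F black
  D→A: A black — skip
  J gray
    M gray
      C gray
        L gray
          H gray
            H→J: J is gray → back edge
First back edge: H → J.

H→J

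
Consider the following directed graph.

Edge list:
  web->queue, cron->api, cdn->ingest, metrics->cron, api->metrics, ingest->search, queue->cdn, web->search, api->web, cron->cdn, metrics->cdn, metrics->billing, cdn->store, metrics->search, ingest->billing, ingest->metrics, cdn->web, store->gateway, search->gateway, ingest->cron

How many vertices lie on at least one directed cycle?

A vertex is on a directed cycle iff it belongs to a strongly connected component of size ≥ 2 (or has a self-loop).
The vertices on cycles are {api, cdn, web, cron, queue, ingest, metrics} — 7 in total.

7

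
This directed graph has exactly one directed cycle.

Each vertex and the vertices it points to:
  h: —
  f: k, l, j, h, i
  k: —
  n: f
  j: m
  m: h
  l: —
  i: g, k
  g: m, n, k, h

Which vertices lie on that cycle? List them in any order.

f, g, i, n

DFS with gray/black marking from f:
f gray
  k gray
  k black
  l gray
  l black
  j gray
    m gray
      h gray
      h black
    m black
  j black
  f→h: h black — skip
  i gray
    g gray
      g→m: m black — skip
      n gray
        n→f: f is gray → back edge
Back edge closes the cycle f → i → g → n → f; its vertices are {f, g, i, n}.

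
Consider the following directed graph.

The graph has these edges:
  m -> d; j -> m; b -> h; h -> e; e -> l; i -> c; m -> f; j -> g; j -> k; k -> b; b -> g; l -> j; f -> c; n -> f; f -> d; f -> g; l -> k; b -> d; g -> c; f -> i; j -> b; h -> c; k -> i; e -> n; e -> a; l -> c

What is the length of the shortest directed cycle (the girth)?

5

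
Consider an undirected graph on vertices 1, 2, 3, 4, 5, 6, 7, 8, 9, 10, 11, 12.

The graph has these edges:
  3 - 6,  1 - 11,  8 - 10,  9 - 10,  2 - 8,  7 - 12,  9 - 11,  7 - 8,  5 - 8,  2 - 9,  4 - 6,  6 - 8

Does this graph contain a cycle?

DFS, tracking each vertex's parent; an edge to a visited non-parent vertex closes a cycle.
Start from 12:
visit 12 (parent –)
  visit 7 (parent 12)
    visit 8 (parent 7)
      visit 2 (parent 8)
        2–8: parent, skip
        visit 9 (parent 2)
          visit 10 (parent 9)
            10–9: parent, skip
            10–8: 8 visited and ≠ parent → cycle
Cycle: 8 – 2 – 9 – 10 – 8.

Yes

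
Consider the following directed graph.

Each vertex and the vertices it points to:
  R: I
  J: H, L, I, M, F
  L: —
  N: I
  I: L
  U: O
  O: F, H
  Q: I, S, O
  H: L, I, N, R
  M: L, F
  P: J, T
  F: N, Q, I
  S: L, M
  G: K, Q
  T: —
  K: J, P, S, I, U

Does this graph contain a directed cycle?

DFS with white/gray/black marking, starting from K:
K gray
  J gray
    H gray
      L gray
      L black
      I gray
        I→L: L black — skip
      I black
      N gray
        N→I: I black — skip
      N black
      R gray
        R→I: I black — skip
      R black
    H black
    J→L: L black — skip
    J→I: I black — skip
    M gray
      M→L: L black — skip
      F gray
        F→N: N black — skip
        Q gray
          Q→I: I black — skip
          S gray
            S→L: L black — skip
            S→M: M is gray → back edge
Back edge found, so a cycle exists: M → F → Q → S → M.

Yes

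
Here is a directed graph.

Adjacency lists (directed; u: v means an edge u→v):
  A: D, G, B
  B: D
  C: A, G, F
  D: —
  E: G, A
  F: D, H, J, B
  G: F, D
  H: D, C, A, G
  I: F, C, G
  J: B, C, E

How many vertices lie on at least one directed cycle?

7

A vertex is on a directed cycle iff it belongs to a strongly connected component of size ≥ 2 (or has a self-loop).
The vertices on cycles are {A, C, E, F, G, H, J} — 7 in total.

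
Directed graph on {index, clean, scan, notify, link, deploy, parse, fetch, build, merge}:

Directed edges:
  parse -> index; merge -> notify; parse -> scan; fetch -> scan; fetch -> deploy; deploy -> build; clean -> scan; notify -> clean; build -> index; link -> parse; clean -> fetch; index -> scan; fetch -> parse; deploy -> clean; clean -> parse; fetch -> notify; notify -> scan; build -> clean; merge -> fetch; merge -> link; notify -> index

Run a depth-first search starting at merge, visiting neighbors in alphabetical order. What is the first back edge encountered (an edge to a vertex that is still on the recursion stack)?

clean→fetch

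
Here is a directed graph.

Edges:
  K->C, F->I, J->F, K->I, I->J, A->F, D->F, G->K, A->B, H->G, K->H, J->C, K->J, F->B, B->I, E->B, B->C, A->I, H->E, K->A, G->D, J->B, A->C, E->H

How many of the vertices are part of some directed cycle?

8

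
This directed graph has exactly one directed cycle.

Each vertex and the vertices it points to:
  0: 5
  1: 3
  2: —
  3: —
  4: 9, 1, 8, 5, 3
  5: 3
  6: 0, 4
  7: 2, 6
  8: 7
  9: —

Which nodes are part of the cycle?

4, 6, 7, 8

DFS with gray/black marking from 6:
6 gray
  0 gray
    5 gray
      3 gray
      3 black
    5 black
  0 black
  4 gray
    9 gray
    9 black
    1 gray
      1→3: 3 black — skip
    1 black
    8 gray
      7 gray
        2 gray
        2 black
        7→6: 6 is gray → back edge
Back edge closes the cycle 6 → 4 → 8 → 7 → 6; its vertices are {4, 6, 7, 8}.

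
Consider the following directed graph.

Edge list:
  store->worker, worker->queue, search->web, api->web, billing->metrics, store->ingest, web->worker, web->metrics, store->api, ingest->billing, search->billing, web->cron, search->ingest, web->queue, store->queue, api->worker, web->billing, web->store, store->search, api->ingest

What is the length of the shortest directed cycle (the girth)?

3

For each vertex v, BFS finds the shortest path from v back to v.
The shortest such closed walk is web → store → search → web, length 3.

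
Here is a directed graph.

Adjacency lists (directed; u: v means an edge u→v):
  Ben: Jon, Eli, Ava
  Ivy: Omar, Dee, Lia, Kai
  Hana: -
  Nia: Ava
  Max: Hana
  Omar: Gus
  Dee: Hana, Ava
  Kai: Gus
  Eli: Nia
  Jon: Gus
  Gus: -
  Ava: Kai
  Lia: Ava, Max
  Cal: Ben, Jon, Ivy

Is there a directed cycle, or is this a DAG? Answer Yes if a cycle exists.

No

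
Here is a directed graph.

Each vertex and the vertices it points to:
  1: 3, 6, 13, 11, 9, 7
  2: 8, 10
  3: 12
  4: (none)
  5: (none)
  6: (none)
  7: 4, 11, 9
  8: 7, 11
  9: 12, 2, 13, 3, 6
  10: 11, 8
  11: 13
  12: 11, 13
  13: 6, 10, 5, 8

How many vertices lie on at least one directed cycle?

A vertex is on a directed cycle iff it belongs to a strongly connected component of size ≥ 2 (or has a self-loop).
The vertices on cycles are {2, 3, 7, 8, 9, 10, 11, 12, 13} — 9 in total.

9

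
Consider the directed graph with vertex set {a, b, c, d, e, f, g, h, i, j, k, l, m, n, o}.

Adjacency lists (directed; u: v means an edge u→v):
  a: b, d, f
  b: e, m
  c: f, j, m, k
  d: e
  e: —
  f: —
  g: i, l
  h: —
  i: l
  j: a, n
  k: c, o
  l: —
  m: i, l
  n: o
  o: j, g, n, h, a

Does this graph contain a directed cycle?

Yes

DFS with white/gray/black marking, starting from h:
h gray
h black
a gray
  b gray
    e gray
    e black
    m gray
      i gray
        l gray
        l black
      i black
      m→l: l black — skip
    m black
  b black
  d gray
    d→e: e black — skip
  d black
  f gray
  f black
a black
c gray
  c→f: f black — skip
  j gray
    j→a: a black — skip
    n gray
      o gray
        o→j: j is gray → back edge
Back edge found, so a cycle exists: j → n → o → j.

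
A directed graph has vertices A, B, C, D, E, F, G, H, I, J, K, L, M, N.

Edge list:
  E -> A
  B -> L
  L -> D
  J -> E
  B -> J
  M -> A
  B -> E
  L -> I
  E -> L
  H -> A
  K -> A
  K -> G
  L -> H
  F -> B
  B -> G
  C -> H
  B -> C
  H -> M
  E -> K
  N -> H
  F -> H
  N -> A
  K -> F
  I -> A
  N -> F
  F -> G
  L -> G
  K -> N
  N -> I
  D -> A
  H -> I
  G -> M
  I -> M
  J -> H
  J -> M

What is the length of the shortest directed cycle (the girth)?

4

For each vertex v, BFS finds the shortest path from v back to v.
The shortest such closed walk is F → B → E → K → F, length 4.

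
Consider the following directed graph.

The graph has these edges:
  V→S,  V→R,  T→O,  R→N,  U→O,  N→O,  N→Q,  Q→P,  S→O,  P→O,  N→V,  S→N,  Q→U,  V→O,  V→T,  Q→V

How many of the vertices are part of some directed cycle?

5

A vertex is on a directed cycle iff it belongs to a strongly connected component of size ≥ 2 (or has a self-loop).
The vertices on cycles are {N, Q, R, S, V} — 5 in total.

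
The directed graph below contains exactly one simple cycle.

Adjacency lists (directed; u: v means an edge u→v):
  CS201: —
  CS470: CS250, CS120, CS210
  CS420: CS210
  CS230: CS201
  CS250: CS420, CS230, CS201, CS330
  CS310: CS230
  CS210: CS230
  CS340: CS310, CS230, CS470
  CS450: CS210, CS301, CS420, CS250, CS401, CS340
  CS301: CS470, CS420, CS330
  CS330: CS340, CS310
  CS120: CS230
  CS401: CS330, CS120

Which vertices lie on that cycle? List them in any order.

CS250, CS330, CS340, CS470

DFS with gray/black marking from CS470:
CS470 gray
  CS250 gray
    CS420 gray
      CS210 gray
        CS230 gray
          CS201 gray
          CS201 black
        CS230 black
      CS210 black
    CS420 black
    CS250→CS230: CS230 black — skip
    CS250→CS201: CS201 black — skip
    CS330 gray
      CS340 gray
        CS310 gray
          CS310→CS230: CS230 black — skip
        CS310 black
        CS340→CS230: CS230 black — skip
        CS340→CS470: CS470 is gray → back edge
Back edge closes the cycle CS470 → CS250 → CS330 → CS340 → CS470; its vertices are {CS250, CS330, CS340, CS470}.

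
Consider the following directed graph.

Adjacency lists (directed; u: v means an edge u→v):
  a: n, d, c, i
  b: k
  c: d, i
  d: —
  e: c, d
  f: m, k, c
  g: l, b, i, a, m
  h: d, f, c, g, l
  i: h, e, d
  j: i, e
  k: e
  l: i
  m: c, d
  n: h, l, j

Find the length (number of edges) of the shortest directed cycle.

For each vertex v, BFS finds the shortest path from v back to v.
The shortest such closed walk is g → i → h → g, length 3.

3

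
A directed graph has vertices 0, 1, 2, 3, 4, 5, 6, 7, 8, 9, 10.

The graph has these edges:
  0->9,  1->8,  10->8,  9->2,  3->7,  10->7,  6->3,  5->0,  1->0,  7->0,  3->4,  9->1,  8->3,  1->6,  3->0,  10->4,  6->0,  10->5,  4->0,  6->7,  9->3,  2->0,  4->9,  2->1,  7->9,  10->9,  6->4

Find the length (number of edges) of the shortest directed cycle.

For each vertex v, BFS finds the shortest path from v back to v.
The shortest such closed walk is 9 → 2 → 0 → 9, length 3.

3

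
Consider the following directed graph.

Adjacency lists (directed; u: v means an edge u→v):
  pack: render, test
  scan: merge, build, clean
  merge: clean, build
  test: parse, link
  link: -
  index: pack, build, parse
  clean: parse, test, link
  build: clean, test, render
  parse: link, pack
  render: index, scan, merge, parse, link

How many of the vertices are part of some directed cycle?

9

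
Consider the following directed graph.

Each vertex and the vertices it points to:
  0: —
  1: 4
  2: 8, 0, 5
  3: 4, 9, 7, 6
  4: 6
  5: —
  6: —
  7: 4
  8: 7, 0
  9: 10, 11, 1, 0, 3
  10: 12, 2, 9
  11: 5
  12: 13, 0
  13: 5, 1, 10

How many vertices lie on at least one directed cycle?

5

A vertex is on a directed cycle iff it belongs to a strongly connected component of size ≥ 2 (or has a self-loop).
The vertices on cycles are {3, 9, 10, 12, 13} — 5 in total.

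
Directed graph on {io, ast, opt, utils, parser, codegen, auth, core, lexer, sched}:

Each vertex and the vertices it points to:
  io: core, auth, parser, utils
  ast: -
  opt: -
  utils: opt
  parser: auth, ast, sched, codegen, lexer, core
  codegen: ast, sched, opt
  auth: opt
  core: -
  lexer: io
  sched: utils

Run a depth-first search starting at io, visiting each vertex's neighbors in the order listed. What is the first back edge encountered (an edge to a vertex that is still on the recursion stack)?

DFS from io (visiting each vertex's neighbors in the order listed); mark gray on enter, black on exit:
io gray
  core gray
  core black
  auth gray
    opt gray
    opt black
  auth black
  parser gray
    parser→auth: auth black — skip
    ast gray
    ast black
    sched gray
      utils gray
        utils→opt: opt black — skip
      utils black
    sched black
    codegen gray
      codegen→ast: ast black — skip
      codegen→sched: sched black — skip
      codegen→opt: opt black — skip
    codegen black
    lexer gray
      lexer→io: io is gray → back edge
First back edge: lexer → io.

lexer->io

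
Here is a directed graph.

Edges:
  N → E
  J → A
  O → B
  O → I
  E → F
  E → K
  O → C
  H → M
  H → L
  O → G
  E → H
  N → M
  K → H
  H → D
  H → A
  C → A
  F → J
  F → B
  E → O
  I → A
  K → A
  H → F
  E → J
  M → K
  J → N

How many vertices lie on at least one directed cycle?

A vertex is on a directed cycle iff it belongs to a strongly connected component of size ≥ 2 (or has a self-loop).
The vertices on cycles are {E, F, H, J, K, M, N} — 7 in total.

7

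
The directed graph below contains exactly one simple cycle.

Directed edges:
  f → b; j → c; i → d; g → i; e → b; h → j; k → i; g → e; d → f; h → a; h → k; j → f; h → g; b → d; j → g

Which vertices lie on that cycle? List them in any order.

DFS with gray/black marking from d:
d gray
  f gray
    b gray
      b→d: d is gray → back edge
Back edge closes the cycle d → f → b → d; its vertices are {b, d, f}.

b, d, f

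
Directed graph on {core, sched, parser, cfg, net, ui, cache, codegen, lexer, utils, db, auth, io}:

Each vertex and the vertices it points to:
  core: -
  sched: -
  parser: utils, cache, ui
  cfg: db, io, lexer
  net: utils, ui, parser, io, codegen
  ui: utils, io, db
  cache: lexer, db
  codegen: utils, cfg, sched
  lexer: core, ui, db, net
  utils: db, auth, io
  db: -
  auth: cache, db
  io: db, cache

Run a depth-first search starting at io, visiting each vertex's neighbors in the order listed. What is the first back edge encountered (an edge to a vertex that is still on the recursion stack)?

DFS from io (visiting each vertex's neighbors in the order listed); mark gray on enter, black on exit:
io gray
  db gray
  db black
  cache gray
    lexer gray
      core gray
      core black
      ui gray
        utils gray
          utils→db: db black — skip
          auth gray
            auth→cache: cache is gray → back edge
First back edge: auth → cache.

auth->cache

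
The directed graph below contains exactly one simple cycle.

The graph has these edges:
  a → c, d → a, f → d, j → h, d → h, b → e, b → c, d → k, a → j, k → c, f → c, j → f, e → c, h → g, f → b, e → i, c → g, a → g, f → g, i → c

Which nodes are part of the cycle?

DFS with gray/black marking from f:
f gray
  c gray
    g gray
    g black
  c black
  d gray
    a gray
      a→g: g black — skip
      j gray
        j→f: f is gray → back edge
Back edge closes the cycle f → d → a → j → f; its vertices are {a, d, f, j}.

a, d, f, j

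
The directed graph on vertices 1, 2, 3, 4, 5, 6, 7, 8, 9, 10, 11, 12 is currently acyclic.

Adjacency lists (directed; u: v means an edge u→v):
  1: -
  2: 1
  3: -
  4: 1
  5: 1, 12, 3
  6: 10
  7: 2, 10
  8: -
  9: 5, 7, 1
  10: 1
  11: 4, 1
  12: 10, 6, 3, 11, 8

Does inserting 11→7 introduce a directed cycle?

Adding 11→7 creates a cycle iff 7 can already reach 11.
Explore from 7: no path reaches 11. The graph stays acyclic.

No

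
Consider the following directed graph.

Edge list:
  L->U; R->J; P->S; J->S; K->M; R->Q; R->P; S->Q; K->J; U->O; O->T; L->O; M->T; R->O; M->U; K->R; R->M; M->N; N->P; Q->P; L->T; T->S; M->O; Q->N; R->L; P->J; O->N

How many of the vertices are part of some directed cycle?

5

A vertex is on a directed cycle iff it belongs to a strongly connected component of size ≥ 2 (or has a self-loop).
The vertices on cycles are {J, N, P, Q, S} — 5 in total.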